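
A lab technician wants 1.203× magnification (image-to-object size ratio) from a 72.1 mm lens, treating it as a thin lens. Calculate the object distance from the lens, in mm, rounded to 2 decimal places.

With m = dᵢ/dₒ and 1/f = 1/dₒ + 1/dᵢ, substituting dᵢ = m·dₒ gives 1/f = (1 + 1/m)/dₒ, hence dₒ = f·(1 + 1/m).
dₒ = 72.1 × (1 + 1/1.203) = 72.1 × 1.83126 ≈ 132.033 mm.

132.03 mm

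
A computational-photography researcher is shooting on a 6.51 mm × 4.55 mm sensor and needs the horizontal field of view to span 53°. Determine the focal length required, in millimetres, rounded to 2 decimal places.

6.53 mm

From α = 2·arctan(w/2f) we get f = w / (2·tan(α/2)).
With w = 6.51 mm and α/2 = 26.5°, tan(α/2) ≈ 0.49858, so f ≈ 6.51 / 0.99716 ≈ 6.5285 mm.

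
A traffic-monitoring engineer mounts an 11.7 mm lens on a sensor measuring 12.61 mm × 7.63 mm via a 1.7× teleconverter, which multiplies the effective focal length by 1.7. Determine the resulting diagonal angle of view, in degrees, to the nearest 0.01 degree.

Effective focal length f = 11.7 × 1.7 = 19.89 mm.
Sensor diagonal = √(12.61² + 7.63²) = √217.2290 ≈ 14.7387 mm.
α = 2·arctan(14.739 / (2 × 19.89)) = 2·arctan(0.37051) ≈ 40.6598°.

40.66°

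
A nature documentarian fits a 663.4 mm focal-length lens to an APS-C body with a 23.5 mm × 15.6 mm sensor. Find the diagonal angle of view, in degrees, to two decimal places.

2.44°

Sensor diagonal = √(23.5² + 15.6²) = √795.6100 ≈ 28.2066 mm.
Angle of view α = 2·arctan(d/2f) with d = 28.2066 mm and f = 663.4 mm.
d/2f = 0.02126; arctan(0.02126) ≈ 1.2179°, so α ≈ 2.4357°.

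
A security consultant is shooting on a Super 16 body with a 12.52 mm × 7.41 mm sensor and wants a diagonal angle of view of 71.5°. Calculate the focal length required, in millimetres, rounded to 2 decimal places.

Sensor diagonal = √(12.52² + 7.41²) = √211.6585 ≈ 14.5485 mm.
From α = 2·arctan(d/2f) we get f = d / (2·tan(α/2)).
With d = 14.5485 mm and α/2 = 35.75°, tan(α/2) ≈ 0.71990, so f ≈ 14.5485 / 1.43979 ≈ 10.1046 mm.

10.10 mm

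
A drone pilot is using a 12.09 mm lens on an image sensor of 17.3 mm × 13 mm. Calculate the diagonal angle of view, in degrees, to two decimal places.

83.65°

Sensor diagonal = √(17.3² + 13²) = √468.2900 ≈ 21.6400 mm.
Angle of view α = 2·arctan(d/2f) with d = 21.6400 mm and f = 12.09 mm.
d/2f = 0.89495; arctan(0.89495) ≈ 41.8271°, so α ≈ 83.6542°.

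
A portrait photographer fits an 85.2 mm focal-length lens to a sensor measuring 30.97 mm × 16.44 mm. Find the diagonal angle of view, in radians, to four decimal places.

Sensor diagonal = √(30.97² + 16.44²) = √1229.4145 ≈ 35.0630 mm.
Angle of view α = 2·arctan(d/2f) with d = 35.0630 mm and f = 85.2 mm.
d/2f = 0.20577; arctan(0.20577) ≈ 0.2029 rad, so α ≈ 0.4059 rad.

0.4059 rad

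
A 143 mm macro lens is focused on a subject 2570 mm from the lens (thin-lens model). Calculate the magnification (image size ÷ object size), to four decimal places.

Thin lens: 1/f = 1/dₒ + 1/dᵢ → 1/dᵢ = 1/143 − 1/2570 = 0.0066039 mm⁻¹, so dᵢ ≈ 151.4256 mm.
Magnification m = dᵢ/dₒ = 151.4256/2570 ≈ 0.05892.

0.0589×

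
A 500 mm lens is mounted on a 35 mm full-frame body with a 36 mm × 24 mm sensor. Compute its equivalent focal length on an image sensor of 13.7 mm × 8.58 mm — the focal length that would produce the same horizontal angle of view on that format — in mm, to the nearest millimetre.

190 mm

Equal angle of view means equal width/f ratio, so f₂ = f₁ · (width₂/width₁) = 500 × 13.7/36.
f₂ = 500 × 0.38056 ≈ 190.278 mm.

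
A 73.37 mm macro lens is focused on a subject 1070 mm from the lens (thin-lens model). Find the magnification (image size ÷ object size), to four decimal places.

0.0736×

Thin lens: 1/f = 1/dₒ + 1/dᵢ → 1/dᵢ = 1/73.37 − 1/1070 = 0.0126950 mm⁻¹, so dᵢ ≈ 78.7714 mm.
Magnification m = dᵢ/dₒ = 78.7714/1070 ≈ 0.07362.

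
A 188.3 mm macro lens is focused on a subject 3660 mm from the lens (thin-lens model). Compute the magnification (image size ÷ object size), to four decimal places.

0.0542×

Thin lens: 1/f = 1/dₒ + 1/dᵢ → 1/dᵢ = 1/188.3 − 1/3660 = 0.0050375 mm⁻¹, so dᵢ ≈ 198.5131 mm.
Magnification m = dᵢ/dₒ = 198.5131/3660 ≈ 0.05424.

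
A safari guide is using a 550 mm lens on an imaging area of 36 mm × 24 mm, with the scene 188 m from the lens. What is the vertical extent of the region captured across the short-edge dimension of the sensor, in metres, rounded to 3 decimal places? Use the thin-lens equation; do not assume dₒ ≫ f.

8.180 m

dₒ: 188 m = 188000 mm.
Similar triangles through the lens centre give W/dₒ = h/dᵢ; with 1/f = 1/dₒ + 1/dᵢ this gives W = h·(dₒ − f)/f.
W = 24 mm × (188000 − 550) / 550 = 24 × 340.8182 ≈ 8179.636 mm = 8.17964 m.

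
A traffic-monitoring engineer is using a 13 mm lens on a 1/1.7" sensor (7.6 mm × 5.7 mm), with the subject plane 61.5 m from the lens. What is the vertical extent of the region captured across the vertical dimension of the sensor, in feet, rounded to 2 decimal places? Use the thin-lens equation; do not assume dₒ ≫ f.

88.45 ft

dₒ: 61.5 m = 61500 mm.
Similar triangles through the lens centre give W/dₒ = h/dᵢ; with 1/f = 1/dₒ + 1/dᵢ this gives W = h·(dₒ − f)/f.
W = 5.7 mm × (61500 − 13) / 13 = 5.7 × 4729.7692 ≈ 26959.685 mm = 26959.685/304.8 ft = 88.4504 ft.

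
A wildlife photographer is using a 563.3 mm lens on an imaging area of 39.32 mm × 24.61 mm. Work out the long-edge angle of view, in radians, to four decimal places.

Angle of view α = 2·arctan(w/2f) with w = 39.32 mm and f = 563.3 mm.
w/2f = 0.03490; arctan(0.03490) ≈ 0.0349 rad, so α ≈ 0.0698 rad.

0.0698 rad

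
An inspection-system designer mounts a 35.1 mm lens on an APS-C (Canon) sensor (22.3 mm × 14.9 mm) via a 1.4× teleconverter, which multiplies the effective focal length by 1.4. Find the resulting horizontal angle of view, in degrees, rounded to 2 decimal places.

Effective focal length f = 35.1 × 1.4 = 49.14 mm.
α = 2·arctan(22.3 / (2 × 49.14)) = 2·arctan(0.22690) ≈ 25.5682°.

25.57°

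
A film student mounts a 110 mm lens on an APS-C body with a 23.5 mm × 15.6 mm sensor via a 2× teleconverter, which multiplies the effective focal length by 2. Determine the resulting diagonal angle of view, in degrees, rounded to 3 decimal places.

7.336°

Effective focal length f = 110 × 2 = 220 mm.
Sensor diagonal = √(23.5² + 15.6²) = √795.6100 ≈ 28.2066 mm.
α = 2·arctan(28.207 / (2 × 220)) = 2·arctan(0.06411) ≈ 7.3359°.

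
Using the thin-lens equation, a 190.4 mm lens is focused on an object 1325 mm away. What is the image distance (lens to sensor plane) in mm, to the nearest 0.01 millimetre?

1/dᵢ = 1/f − 1/dₒ = 1/190.4 − 1/1325 = 0.0044974 mm⁻¹.
dᵢ = 1/0.0044974 ≈ 222.3515 mm.

222.35 mm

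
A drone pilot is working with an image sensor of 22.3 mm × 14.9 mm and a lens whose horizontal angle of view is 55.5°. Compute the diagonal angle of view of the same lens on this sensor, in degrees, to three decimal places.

64.648°

From the horizontal AOV: f = 22.3 / (2·tan(27.75°)) = 22.3 / 1.05225 ≈ 21.1927 mm.
Sensor diagonal = √(22.3² + 14.9²) = √719.3000 ≈ 26.8198 mm.
Diagonal AOV = 2·arctan(26.8198 / (2 × 21.1927)) = 2·arctan(0.63276) ≈ 64.6480°.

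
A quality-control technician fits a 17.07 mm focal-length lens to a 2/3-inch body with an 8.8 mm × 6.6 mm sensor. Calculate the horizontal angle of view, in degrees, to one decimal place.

Angle of view α = 2·arctan(w/2f) with w = 8.8 mm and f = 17.07 mm.
w/2f = 0.25776; arctan(0.25776) ≈ 14.4541°, so α ≈ 28.9081°.

28.9°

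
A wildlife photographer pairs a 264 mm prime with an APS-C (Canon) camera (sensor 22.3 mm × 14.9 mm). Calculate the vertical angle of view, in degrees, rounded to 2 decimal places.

3.23°

Angle of view α = 2·arctan(h/2f) with h = 14.9 mm and f = 264 mm.
h/2f = 0.02822; arctan(0.02822) ≈ 1.6164°, so α ≈ 3.2329°.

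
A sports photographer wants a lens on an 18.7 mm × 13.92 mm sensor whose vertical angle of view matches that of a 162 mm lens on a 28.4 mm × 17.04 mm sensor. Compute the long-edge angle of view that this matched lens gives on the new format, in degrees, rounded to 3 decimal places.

Equal vertical AOV ⇒ f₂ = f₁ · 13.92/17.04 = 162 × 0.81690 ≈ 132.3380 mm.
Long-edge AOV on the new format = 2·arctan(18.7 / (2 × 132.3380)) = 2·arctan(0.07065) ≈ 8.0827°.

8.083°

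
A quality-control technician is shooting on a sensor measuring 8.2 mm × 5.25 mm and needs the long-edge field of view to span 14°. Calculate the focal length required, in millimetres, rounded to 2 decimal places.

From α = 2·arctan(w/2f) we get f = w / (2·tan(α/2)).
With w = 8.2 mm and α/2 = 7°, tan(α/2) ≈ 0.12278, so f ≈ 8.2 / 0.24557 ≈ 33.3918 mm.

33.39 mm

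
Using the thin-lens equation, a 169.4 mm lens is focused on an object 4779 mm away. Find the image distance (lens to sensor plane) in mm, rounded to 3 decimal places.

175.625 mm

1/dᵢ = 1/f − 1/dₒ = 1/169.4 − 1/4779 = 0.0056939 mm⁻¹.
dᵢ = 1/0.0056939 ≈ 175.6253 mm.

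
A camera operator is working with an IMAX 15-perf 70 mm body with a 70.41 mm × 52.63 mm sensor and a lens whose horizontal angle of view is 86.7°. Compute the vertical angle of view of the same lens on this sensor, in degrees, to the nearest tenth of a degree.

70.4°

From the horizontal AOV: f = 70.41 / (2·tan(43.35°)) = 70.41 / 1.88800 ≈ 37.2934 mm.
Vertical AOV = 2·arctan(52.63 / (2 × 37.2934)) = 2·arctan(0.70562) ≈ 70.4152°.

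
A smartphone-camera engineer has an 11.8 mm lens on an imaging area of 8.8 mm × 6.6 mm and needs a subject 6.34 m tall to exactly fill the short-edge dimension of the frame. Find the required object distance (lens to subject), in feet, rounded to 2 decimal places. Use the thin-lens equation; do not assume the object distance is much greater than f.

37.23 ft

W: 6.34 m = 6340 mm.
Magnification m = h/W = dᵢ/dₒ; combined with 1/f = 1/dₒ + 1/dᵢ this gives dₒ = f·(1 + W/h).
dₒ = 11.8 mm × (1 + 6340/6.6) = 11.8 × 961.6061 ≈ 11346.952 mm = 11346.952/304.8 ft = 37.2275 ft.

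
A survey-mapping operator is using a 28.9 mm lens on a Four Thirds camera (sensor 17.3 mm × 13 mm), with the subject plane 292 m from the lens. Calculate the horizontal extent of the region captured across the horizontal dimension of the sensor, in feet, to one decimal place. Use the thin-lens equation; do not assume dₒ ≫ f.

573.4 ft

dₒ: 292 m = 292000 mm.
Similar triangles through the lens centre give W/dₒ = w/dᵢ; with 1/f = 1/dₒ + 1/dᵢ this gives W = w·(dₒ − f)/f.
W = 17.3 mm × (292000 − 28.9) / 28.9 = 17.3 × 10102.8062 ≈ 174778.548 mm = 174778.548/304.8 ft = 573.42 ft.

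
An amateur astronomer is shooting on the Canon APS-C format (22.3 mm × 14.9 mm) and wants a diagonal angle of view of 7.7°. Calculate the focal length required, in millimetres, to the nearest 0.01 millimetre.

Sensor diagonal = √(22.3² + 14.9²) = √719.3000 ≈ 26.8198 mm.
From α = 2·arctan(d/2f) we get f = d / (2·tan(α/2)).
With d = 26.8198 mm and α/2 = 3.85°, tan(α/2) ≈ 0.06730, so f ≈ 26.8198 / 0.13459 ≈ 199.2657 mm.

199.27 mm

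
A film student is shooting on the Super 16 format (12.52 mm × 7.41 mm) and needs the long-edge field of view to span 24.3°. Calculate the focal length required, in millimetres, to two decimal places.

29.08 mm

From α = 2·arctan(w/2f) we get f = w / (2·tan(α/2)).
With w = 12.52 mm and α/2 = 12.15°, tan(α/2) ≈ 0.21529, so f ≈ 12.52 / 0.43059 ≈ 29.0765 mm.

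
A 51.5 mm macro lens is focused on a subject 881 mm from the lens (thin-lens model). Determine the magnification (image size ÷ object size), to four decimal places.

0.0621×

Thin lens: 1/f = 1/dₒ + 1/dᵢ → 1/dᵢ = 1/51.5 − 1/881 = 0.0182824 mm⁻¹, so dᵢ ≈ 54.6974 mm.
Magnification m = dᵢ/dₒ = 54.6974/881 ≈ 0.06209.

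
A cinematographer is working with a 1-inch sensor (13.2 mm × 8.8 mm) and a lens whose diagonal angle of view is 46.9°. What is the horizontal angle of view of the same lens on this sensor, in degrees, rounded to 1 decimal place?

39.7°

Sensor diagonal = √(13.2² + 8.8²) = √251.6800 ≈ 15.8644 mm.
From the diagonal AOV: f = 15.8644 / (2·tan(23.45°)) = 15.8644 / 0.86755 ≈ 18.2865 mm.
Horizontal AOV = 2·arctan(13.2 / (2 × 18.2865)) = 2·arctan(0.36092) ≈ 39.6913°.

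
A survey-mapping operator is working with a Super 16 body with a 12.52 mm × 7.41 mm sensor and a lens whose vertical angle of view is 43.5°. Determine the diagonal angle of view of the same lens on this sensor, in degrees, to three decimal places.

From the vertical AOV: f = 7.41 / (2·tan(21.75°)) = 7.41 / 0.79792 ≈ 9.2867 mm.
Sensor diagonal = √(12.52² + 7.41²) = √211.6585 ≈ 14.5485 mm.
Diagonal AOV = 2·arctan(14.5485 / (2 × 9.2867)) = 2·arctan(0.78330) ≈ 76.1432°.

76.143°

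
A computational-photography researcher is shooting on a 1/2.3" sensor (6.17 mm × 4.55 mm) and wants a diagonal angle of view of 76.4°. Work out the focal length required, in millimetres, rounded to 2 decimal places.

4.87 mm

Sensor diagonal = √(6.17² + 4.55²) = √58.7714 ≈ 7.6663 mm.
From α = 2·arctan(d/2f) we get f = d / (2·tan(α/2)).
With d = 7.6663 mm and α/2 = 38.2°, tan(α/2) ≈ 0.78692, so f ≈ 7.6663 / 1.57384 ≈ 4.8710 mm.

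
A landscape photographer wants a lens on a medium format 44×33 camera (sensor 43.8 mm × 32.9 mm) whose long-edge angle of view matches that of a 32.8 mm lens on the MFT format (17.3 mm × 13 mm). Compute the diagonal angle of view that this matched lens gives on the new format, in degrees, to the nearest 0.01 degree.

Equal long-edge AOV ⇒ f₂ = f₁ · 43.8/17.3 = 32.8 × 2.53179 ≈ 83.0428 mm.
Sensor diagonal = √(43.8² + 32.9²) = √3000.8500 ≈ 54.7800 mm.
Diagonal AOV on the new format = 2·arctan(54.7800 / (2 × 83.0428)) = 2·arctan(0.32983) ≈ 36.5082°.

36.51°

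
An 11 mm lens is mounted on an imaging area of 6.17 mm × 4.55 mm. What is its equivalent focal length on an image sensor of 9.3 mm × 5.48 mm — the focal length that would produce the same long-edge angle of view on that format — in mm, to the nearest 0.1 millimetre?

Equal angle of view means equal width/f ratio, so f₂ = f₁ · (width₂/width₁) = 11 × 9.3/6.17.
f₂ = 11 × 1.50729 ≈ 16.580 mm.

16.6 mm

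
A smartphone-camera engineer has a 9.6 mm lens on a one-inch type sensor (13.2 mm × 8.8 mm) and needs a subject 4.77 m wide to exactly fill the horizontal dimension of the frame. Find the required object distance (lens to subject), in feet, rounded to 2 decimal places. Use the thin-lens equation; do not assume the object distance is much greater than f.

W: 4.77 m = 4770 mm.
Magnification m = w/W = dᵢ/dₒ; combined with 1/f = 1/dₒ + 1/dᵢ this gives dₒ = f·(1 + W/w).
dₒ = 9.6 mm × (1 + 4770/13.2) = 9.6 × 362.3636 ≈ 3478.691 mm = 3478.691/304.8 ft = 11.413 ft.

11.41 ft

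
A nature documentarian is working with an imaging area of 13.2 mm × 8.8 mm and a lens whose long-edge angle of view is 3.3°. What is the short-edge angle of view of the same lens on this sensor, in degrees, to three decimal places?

2.200°

From the long-edge AOV: f = 13.2 / (2·tan(1.65°)) = 13.2 / 0.05761 ≈ 229.1198 mm.
Short-edge AOV = 2·arctan(8.8 / (2 × 229.1198)) = 2·arctan(0.01920) ≈ 2.2003°.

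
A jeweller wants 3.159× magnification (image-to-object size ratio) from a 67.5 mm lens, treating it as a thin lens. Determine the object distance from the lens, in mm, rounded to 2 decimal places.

With m = dᵢ/dₒ and 1/f = 1/dₒ + 1/dᵢ, substituting dᵢ = m·dₒ gives 1/f = (1 + 1/m)/dₒ, hence dₒ = f·(1 + 1/m).
dₒ = 67.5 × (1 + 1/3.159) = 67.5 × 1.31656 ≈ 88.868 mm.

88.87 mm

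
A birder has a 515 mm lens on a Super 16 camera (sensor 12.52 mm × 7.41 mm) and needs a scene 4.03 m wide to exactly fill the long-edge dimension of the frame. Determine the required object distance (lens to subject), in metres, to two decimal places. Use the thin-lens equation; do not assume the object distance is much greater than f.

W: 4.03 m = 4030 mm.
Magnification m = w/W = dᵢ/dₒ; combined with 1/f = 1/dₒ + 1/dᵢ this gives dₒ = f·(1 + W/w).
dₒ = 515 mm × (1 + 4030/12.52) = 515 × 322.8850 ≈ 166285.767 mm = 166.286 m.

166.29 m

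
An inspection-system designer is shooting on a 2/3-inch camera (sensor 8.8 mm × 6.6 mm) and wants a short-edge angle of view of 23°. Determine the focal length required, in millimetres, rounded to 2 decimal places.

16.22 mm

From α = 2·arctan(h/2f) we get f = h / (2·tan(α/2)).
With h = 6.6 mm and α/2 = 11.5°, tan(α/2) ≈ 0.20345, so f ≈ 6.6 / 0.40690 ≈ 16.2200 mm.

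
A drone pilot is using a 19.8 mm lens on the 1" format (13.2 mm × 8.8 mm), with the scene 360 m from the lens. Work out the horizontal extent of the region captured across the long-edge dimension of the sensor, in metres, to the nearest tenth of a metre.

240.0 m

dₒ: 360 m = 360000 mm.
Similar triangles through the lens centre give W/dₒ = w/dᵢ; with 1/f = 1/dₒ + 1/dᵢ this gives W = w·(dₒ − f)/f.
W = 13.2 mm × (360000 − 19.8) / 19.8 = 13.2 × 18180.8182 ≈ 239986.800 mm = 239.987 m.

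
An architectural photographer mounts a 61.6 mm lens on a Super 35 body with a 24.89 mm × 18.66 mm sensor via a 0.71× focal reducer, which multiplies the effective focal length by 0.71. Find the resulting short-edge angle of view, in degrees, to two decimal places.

Effective focal length f = 61.6 × 0.71 = 43.736 mm.
α = 2·arctan(18.66 / (2 × 43.736)) = 2·arctan(0.21333) ≈ 24.0843°.

24.08°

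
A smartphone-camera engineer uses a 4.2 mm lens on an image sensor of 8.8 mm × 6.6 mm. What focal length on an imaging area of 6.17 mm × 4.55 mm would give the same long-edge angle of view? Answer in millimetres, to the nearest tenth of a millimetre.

2.9 mm

Equal angle of view means equal width/f ratio, so f₂ = f₁ · (width₂/width₁) = 4.2 × 6.17/8.8.
f₂ = 4.2 × 0.70114 ≈ 2.945 mm.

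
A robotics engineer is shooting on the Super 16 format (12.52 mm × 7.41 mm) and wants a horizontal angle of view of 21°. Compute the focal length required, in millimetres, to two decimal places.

From α = 2·arctan(w/2f) we get f = w / (2·tan(α/2)).
With w = 12.52 mm and α/2 = 10.5°, tan(α/2) ≈ 0.18534, so f ≈ 12.52 / 0.37068 ≈ 33.7759 mm.

33.78 mm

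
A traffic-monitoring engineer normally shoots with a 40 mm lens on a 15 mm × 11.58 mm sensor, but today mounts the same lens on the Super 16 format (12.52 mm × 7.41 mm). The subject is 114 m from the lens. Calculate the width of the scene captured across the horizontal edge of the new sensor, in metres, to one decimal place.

35.7 m

The focal length stays 40 mm; the relevant sensor dimension is now w = 12.52 mm. Object distance dₒ = 114 m = 114000 mm.
Thin-lens field width W = w·(dₒ − f)/f = 12.52 × (114000 − 40)/40 ≈ 35669.480 mm = 35.6695 m.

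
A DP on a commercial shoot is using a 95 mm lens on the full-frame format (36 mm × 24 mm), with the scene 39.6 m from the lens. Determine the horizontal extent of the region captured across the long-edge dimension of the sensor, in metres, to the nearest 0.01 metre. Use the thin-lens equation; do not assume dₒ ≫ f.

dₒ: 39.6 m = 39600 mm.
Similar triangles through the lens centre give W/dₒ = w/dᵢ; with 1/f = 1/dₒ + 1/dᵢ this gives W = w·(dₒ − f)/f.
W = 36 mm × (39600 − 95) / 95 = 36 × 415.8421 ≈ 14970.316 mm = 14.9703 m.

14.97 m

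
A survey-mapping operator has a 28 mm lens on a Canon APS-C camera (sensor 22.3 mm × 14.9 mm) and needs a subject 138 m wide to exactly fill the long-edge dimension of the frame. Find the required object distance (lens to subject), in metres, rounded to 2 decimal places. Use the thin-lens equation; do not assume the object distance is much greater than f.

W: 138 m = 138000 mm.
Magnification m = w/W = dᵢ/dₒ; combined with 1/f = 1/dₒ + 1/dᵢ this gives dₒ = f·(1 + W/w).
dₒ = 28 mm × (1 + 138000/22.3) = 28 × 6189.3408 ≈ 173301.543 mm = 173.302 m.

173.30 m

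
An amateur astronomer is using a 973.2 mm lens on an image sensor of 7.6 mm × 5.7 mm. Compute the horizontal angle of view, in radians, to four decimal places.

0.0078 rad

Angle of view α = 2·arctan(w/2f) with w = 7.6 mm and f = 973.2 mm.
w/2f = 0.00390; arctan(0.00390) ≈ 0.0039 rad, so α ≈ 0.0078 rad.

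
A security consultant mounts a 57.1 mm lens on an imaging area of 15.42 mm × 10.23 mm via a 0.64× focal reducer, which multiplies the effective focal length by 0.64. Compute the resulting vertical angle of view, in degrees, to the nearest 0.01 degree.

Effective focal length f = 57.1 × 0.64 = 36.544 mm.
α = 2·arctan(10.23 / (2 × 36.544)) = 2·arctan(0.13997) ≈ 15.9357°.

15.94°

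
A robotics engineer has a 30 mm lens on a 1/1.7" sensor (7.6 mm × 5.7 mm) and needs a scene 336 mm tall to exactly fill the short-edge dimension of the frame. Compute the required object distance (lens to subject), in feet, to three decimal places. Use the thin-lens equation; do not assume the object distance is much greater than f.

Magnification m = h/W = dᵢ/dₒ; combined with 1/f = 1/dₒ + 1/dᵢ this gives dₒ = f·(1 + W/h).
dₒ = 30 mm × (1 + 336/5.7) = 30 × 59.9474 ≈ 1798.421 mm = 1798.421/304.8 ft = 5.90033 ft.

5.900 ft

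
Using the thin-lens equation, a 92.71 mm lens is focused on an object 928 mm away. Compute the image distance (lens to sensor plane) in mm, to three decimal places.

1/dᵢ = 1/f − 1/dₒ = 1/92.71 − 1/928 = 0.0097087 mm⁻¹.
dᵢ = 1/0.0097087 ≈ 103.0000 mm.

103.000 mm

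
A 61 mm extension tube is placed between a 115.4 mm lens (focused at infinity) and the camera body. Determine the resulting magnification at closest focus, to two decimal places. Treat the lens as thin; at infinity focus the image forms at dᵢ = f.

The tube moves the image plane from f to f + e, so dᵢ = 115.4 + 61 = 176.4 mm. Focus is achieved when 1/f = 1/dₒ + 1/dᵢ, giving dₒ = 1/(1/f − 1/(f+e)).
Magnification m = dᵢ/dₒ = (f+e)·(1/f − 1/(f+e)) = e/f = 61/115.4 ≈ 0.5286.

0.53×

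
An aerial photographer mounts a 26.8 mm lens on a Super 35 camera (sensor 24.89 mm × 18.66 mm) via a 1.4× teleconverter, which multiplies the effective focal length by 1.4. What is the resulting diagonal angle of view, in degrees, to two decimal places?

Effective focal length f = 26.8 × 1.4 = 37.52 mm.
Sensor diagonal = √(24.89² + 18.66²) = √967.7077 ≈ 31.1080 mm.
α = 2·arctan(31.108 / (2 × 37.52)) = 2·arctan(0.41455) ≈ 45.0331°.

45.03°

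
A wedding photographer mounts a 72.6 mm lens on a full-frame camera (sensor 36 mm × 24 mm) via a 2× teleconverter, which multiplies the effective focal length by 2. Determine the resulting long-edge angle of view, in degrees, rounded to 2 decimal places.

Effective focal length f = 72.6 × 2 = 145.2 mm.
α = 2·arctan(36 / (2 × 145.2)) = 2·arctan(0.12397) ≈ 14.1335°.

14.13°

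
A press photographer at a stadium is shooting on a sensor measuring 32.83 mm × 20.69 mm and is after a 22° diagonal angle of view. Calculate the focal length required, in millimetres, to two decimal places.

99.82 mm

Sensor diagonal = √(32.83² + 20.69²) = √1505.8850 ≈ 38.8057 mm.
From α = 2·arctan(d/2f) we get f = d / (2·tan(α/2)).
With d = 38.8057 mm and α/2 = 11°, tan(α/2) ≈ 0.19438, so f ≈ 38.8057 / 0.38876 ≈ 99.8191 mm.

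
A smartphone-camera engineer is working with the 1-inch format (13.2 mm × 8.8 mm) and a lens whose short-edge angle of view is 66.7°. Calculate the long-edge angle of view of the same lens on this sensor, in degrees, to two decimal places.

From the short-edge AOV: f = 8.8 / (2·tan(33.35°)) = 8.8 / 1.31625 ≈ 6.6856 mm.
Long-edge AOV = 2·arctan(13.2 / (2 × 6.6856)) = 2·arctan(0.98719) ≈ 89.2614°.

89.26°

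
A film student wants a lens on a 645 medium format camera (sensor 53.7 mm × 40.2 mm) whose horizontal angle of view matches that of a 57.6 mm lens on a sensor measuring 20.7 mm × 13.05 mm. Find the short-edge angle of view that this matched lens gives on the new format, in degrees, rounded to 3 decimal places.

Equal horizontal AOV ⇒ f₂ = f₁ · 53.7/20.7 = 57.6 × 2.59420 ≈ 149.4261 mm.
Short-edge AOV on the new format = 2·arctan(40.2 / (2 × 149.4261)) = 2·arctan(0.13451) ≈ 15.3223°.

15.322°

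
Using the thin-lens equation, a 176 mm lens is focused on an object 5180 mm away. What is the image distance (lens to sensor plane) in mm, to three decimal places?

1/dᵢ = 1/f − 1/dₒ = 1/176 − 1/5180 = 0.0054888 mm⁻¹.
dᵢ = 1/0.0054888 ≈ 182.1902 mm.

182.190 mm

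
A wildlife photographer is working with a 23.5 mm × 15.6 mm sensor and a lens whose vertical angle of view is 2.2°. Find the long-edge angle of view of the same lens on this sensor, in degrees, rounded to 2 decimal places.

3.31°

From the vertical AOV: f = 15.6 / (2·tan(1.1°)) = 15.6 / 0.03840 ≈ 406.2292 mm.
Long-edge AOV = 2·arctan(23.5 / (2 × 406.2292)) = 2·arctan(0.02892) ≈ 3.3136°.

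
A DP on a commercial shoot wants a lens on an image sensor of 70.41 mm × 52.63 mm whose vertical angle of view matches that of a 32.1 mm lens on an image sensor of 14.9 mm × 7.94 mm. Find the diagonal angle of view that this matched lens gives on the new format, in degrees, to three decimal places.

Equal vertical AOV ⇒ f₂ = f₁ · 52.63/7.94 = 32.1 × 6.62846 ≈ 212.7737 mm.
Sensor diagonal = √(70.41² + 52.63²) = √7727.4850 ≈ 87.9061 mm.
Diagonal AOV on the new format = 2·arctan(87.9061 / (2 × 212.7737)) = 2·arctan(0.20657) ≈ 23.3431°.

23.343°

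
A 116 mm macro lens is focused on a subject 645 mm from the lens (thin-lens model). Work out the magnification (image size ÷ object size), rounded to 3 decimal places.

Thin lens: 1/f = 1/dₒ + 1/dᵢ → 1/dᵢ = 1/116 − 1/645 = 0.0070703 mm⁻¹, so dᵢ ≈ 141.4367 mm.
Magnification m = dᵢ/dₒ = 141.4367/645 ≈ 0.21928.

0.219×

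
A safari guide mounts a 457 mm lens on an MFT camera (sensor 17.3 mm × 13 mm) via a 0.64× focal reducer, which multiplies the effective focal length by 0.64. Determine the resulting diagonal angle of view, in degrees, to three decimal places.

4.237°

Effective focal length f = 457 × 0.64 = 292.48 mm.
Sensor diagonal = √(17.3² + 13²) = √468.2900 ≈ 21.6400 mm.
α = 2·arctan(21.640 / (2 × 292.48)) = 2·arctan(0.03699) ≈ 4.2373°.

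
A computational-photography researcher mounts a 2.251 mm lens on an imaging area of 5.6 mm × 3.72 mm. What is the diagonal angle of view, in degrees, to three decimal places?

112.384°

Sensor diagonal = √(5.6² + 3.72²) = √45.1984 ≈ 6.7230 mm.
Angle of view α = 2·arctan(d/2f) with d = 6.7230 mm and f = 2.251 mm.
d/2f = 1.49333; arctan(1.49333) ≈ 56.1920°, so α ≈ 112.3840°.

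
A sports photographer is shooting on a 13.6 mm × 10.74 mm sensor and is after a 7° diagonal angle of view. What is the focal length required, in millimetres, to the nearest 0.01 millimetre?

141.67 mm

Sensor diagonal = √(13.6² + 10.74²) = √300.3076 ≈ 17.3294 mm.
From α = 2·arctan(d/2f) we get f = d / (2·tan(α/2)).
With d = 17.3294 mm and α/2 = 3.5°, tan(α/2) ≈ 0.06116, so f ≈ 17.3294 / 0.12233 ≈ 141.6665 mm.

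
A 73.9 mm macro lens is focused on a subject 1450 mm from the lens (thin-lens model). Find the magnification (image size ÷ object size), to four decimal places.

Thin lens: 1/f = 1/dₒ + 1/dᵢ → 1/dᵢ = 1/73.9 − 1/1450 = 0.0128421 mm⁻¹, so dᵢ ≈ 77.8686 mm.
Magnification m = dᵢ/dₒ = 77.8686/1450 ≈ 0.05370.

0.0537×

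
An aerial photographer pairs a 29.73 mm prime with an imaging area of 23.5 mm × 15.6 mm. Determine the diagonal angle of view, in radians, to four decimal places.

Sensor diagonal = √(23.5² + 15.6²) = √795.6100 ≈ 28.2066 mm.
Angle of view α = 2·arctan(d/2f) with d = 28.2066 mm and f = 29.73 mm.
d/2f = 0.47438; arctan(0.47438) ≈ 0.4429 rad, so α ≈ 0.8859 rad.

0.8859 rad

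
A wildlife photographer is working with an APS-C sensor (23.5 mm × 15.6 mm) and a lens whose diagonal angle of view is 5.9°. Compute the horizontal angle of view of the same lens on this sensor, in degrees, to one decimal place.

4.9°

Sensor diagonal = √(23.5² + 15.6²) = √795.6100 ≈ 28.2066 mm.
From the diagonal AOV: f = 28.2066 / (2·tan(2.95°)) = 28.2066 / 0.10307 ≈ 273.6760 mm.
Horizontal AOV = 2·arctan(23.5 / (2 × 273.6760)) = 2·arctan(0.04293) ≈ 4.9169°.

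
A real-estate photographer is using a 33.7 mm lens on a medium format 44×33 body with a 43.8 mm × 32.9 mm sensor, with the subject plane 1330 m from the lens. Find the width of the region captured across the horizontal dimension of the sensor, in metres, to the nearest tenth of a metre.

dₒ: 1330 m = 1.33e+06 mm.
Similar triangles through the lens centre give W/dₒ = w/dᵢ; with 1/f = 1/dₒ + 1/dᵢ this gives W = w·(dₒ − f)/f.
W = 43.8 mm × (1.33e+06 − 33.7) / 33.7 = 43.8 × 39464.8754 ≈ 1728561.541 mm = 1728.56 m.

1728.6 m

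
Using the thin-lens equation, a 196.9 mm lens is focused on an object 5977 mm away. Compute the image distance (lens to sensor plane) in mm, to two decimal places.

1/dᵢ = 1/f − 1/dₒ = 1/196.9 − 1/5977 = 0.0049114 mm⁻¹.
dᵢ = 1/0.0049114 ≈ 203.6074 mm.

203.61 mm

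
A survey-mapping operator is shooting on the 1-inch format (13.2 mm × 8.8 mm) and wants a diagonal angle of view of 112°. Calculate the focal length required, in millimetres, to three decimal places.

Sensor diagonal = √(13.2² + 8.8²) = √251.6800 ≈ 15.8644 mm.
From α = 2·arctan(d/2f) we get f = d / (2·tan(α/2)).
With d = 15.8644 mm and α/2 = 56°, tan(α/2) ≈ 1.48256, so f ≈ 15.8644 / 2.96512 ≈ 5.3503 mm.

5.350 mm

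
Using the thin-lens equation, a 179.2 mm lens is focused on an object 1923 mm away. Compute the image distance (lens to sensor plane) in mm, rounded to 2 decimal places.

1/dᵢ = 1/f − 1/dₒ = 1/179.2 − 1/1923 = 0.0050603 mm⁻¹.
dᵢ = 1/0.0050603 ≈ 197.6153 mm.

197.62 mm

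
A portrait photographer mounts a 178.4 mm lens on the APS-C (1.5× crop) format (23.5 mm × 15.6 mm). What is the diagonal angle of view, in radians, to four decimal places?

0.1578 rad

Sensor diagonal = √(23.5² + 15.6²) = √795.6100 ≈ 28.2066 mm.
Angle of view α = 2·arctan(d/2f) with d = 28.2066 mm and f = 178.4 mm.
d/2f = 0.07905; arctan(0.07905) ≈ 0.0789 rad, so α ≈ 0.1578 rad.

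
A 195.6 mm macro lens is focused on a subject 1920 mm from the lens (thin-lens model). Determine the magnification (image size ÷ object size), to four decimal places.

Thin lens: 1/f = 1/dₒ + 1/dᵢ → 1/dᵢ = 1/195.6 − 1/1920 = 0.0045916 mm⁻¹, so dᵢ ≈ 217.7871 mm.
Magnification m = dᵢ/dₒ = 217.7871/1920 ≈ 0.11343.

0.1134×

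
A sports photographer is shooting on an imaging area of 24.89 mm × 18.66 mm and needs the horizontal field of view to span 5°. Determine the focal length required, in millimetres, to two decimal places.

From α = 2·arctan(w/2f) we get f = w / (2·tan(α/2)).
With w = 24.89 mm and α/2 = 2.5°, tan(α/2) ≈ 0.04366, so f ≈ 24.89 / 0.08732 ≈ 285.0374 mm.

285.04 mm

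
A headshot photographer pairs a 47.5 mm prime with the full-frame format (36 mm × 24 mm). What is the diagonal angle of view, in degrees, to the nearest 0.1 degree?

Sensor diagonal = √(36² + 24²) = √1872.0000 ≈ 43.2666 mm.
Angle of view α = 2·arctan(d/2f) with d = 43.2666 mm and f = 47.5 mm.
d/2f = 0.45544; arctan(0.45544) ≈ 24.4863°, so α ≈ 48.9727°.

49.0°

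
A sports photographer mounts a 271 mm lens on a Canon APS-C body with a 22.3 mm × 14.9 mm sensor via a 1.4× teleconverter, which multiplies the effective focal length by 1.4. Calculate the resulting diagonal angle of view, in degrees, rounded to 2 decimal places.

Effective focal length f = 271 × 1.4 = 379.4 mm.
Sensor diagonal = √(22.3² + 14.9²) = √719.3000 ≈ 26.8198 mm.
α = 2·arctan(26.820 / (2 × 379.4)) = 2·arctan(0.03534) ≈ 4.0486°.

4.05°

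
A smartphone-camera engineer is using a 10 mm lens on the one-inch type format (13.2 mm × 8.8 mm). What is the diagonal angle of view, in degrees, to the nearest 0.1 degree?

76.8°

Sensor diagonal = √(13.2² + 8.8²) = √251.6800 ≈ 15.8644 mm.
Angle of view α = 2·arctan(d/2f) with d = 15.8644 mm and f = 10 mm.
d/2f = 0.79322; arctan(0.79322) ≈ 38.4222°, so α ≈ 76.8444°.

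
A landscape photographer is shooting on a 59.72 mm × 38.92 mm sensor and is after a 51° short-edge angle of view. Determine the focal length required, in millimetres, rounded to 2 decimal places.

From α = 2·arctan(h/2f) we get f = h / (2·tan(α/2)).
With h = 38.92 mm and α/2 = 25.5°, tan(α/2) ≈ 0.47698, so f ≈ 38.92 / 0.95395 ≈ 40.7987 mm.

40.80 mm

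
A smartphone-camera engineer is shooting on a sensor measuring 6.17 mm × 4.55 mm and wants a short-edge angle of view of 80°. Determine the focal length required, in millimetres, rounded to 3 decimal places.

From α = 2·arctan(h/2f) we get f = h / (2·tan(α/2)).
With h = 4.55 mm and α/2 = 40°, tan(α/2) ≈ 0.83910, so f ≈ 4.55 / 1.67820 ≈ 2.7112 mm.

2.711 mm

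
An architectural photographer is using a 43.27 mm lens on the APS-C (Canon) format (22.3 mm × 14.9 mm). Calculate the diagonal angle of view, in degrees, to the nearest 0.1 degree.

34.4°

Sensor diagonal = √(22.3² + 14.9²) = √719.3000 ≈ 26.8198 mm.
Angle of view α = 2·arctan(d/2f) with d = 26.8198 mm and f = 43.27 mm.
d/2f = 0.30991; arctan(0.30991) ≈ 17.2188°, so α ≈ 34.4377°.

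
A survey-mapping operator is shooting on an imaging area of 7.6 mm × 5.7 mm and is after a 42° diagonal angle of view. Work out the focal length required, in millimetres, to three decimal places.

12.374 mm

Sensor diagonal = √(7.6² + 5.7²) = √90.2500 ≈ 9.5000 mm.
From α = 2·arctan(d/2f) we get f = d / (2·tan(α/2)).
With d = 9.5000 mm and α/2 = 21°, tan(α/2) ≈ 0.38386, so f ≈ 9.5000 / 0.76773 ≈ 12.3742 mm.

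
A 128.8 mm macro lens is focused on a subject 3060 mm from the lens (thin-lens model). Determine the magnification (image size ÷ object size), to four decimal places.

0.0439×

Thin lens: 1/f = 1/dₒ + 1/dᵢ → 1/dᵢ = 1/128.8 − 1/3060 = 0.0074372 mm⁻¹, so dᵢ ≈ 134.4596 mm.
Magnification m = dᵢ/dₒ = 134.4596/3060 ≈ 0.04394.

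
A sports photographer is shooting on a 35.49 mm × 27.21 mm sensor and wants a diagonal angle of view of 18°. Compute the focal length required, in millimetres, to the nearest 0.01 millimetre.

141.18 mm

Sensor diagonal = √(35.49² + 27.21²) = √1999.9242 ≈ 44.7205 mm.
From α = 2·arctan(d/2f) we get f = d / (2·tan(α/2)).
With d = 44.7205 mm and α/2 = 9°, tan(α/2) ≈ 0.15838, so f ≈ 44.7205 / 0.31677 ≈ 141.1771 mm.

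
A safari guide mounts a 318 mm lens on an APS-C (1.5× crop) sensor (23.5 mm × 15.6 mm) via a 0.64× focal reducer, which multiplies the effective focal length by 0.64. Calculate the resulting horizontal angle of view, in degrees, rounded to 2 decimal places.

6.61°

Effective focal length f = 318 × 0.64 = 203.52 mm.
α = 2·arctan(23.5 / (2 × 203.52)) = 2·arctan(0.05773) ≈ 6.6085°.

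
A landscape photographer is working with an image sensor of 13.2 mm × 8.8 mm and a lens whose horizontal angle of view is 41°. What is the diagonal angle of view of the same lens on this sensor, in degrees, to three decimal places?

48.394°

From the horizontal AOV: f = 13.2 / (2·tan(20.5°)) = 13.2 / 0.74777 ≈ 17.6525 mm.
Sensor diagonal = √(13.2² + 8.8²) = √251.6800 ≈ 15.8644 mm.
Diagonal AOV = 2·arctan(15.8644 / (2 × 17.6525)) = 2·arctan(0.44935) ≈ 48.3939°.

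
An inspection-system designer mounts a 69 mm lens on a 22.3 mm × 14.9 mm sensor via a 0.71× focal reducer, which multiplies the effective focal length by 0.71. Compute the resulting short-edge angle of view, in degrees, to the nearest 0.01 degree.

Effective focal length f = 69 × 0.71 = 48.99 mm.
α = 2·arctan(14.9 / (2 × 48.99)) = 2·arctan(0.15207) ≈ 17.2937°.

17.29°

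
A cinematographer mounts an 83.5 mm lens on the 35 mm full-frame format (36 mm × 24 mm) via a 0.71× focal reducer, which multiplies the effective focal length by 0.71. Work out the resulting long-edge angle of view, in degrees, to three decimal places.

33.778°

Effective focal length f = 83.5 × 0.71 = 59.285 mm.
α = 2·arctan(36 / (2 × 59.285)) = 2·arctan(0.30362) ≈ 33.7785°.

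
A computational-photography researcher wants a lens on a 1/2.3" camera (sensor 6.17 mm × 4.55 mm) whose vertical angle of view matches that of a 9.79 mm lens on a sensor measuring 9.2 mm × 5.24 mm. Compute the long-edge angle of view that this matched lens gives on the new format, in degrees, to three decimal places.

Equal vertical AOV ⇒ f₂ = f₁ · 4.55/5.24 = 9.79 × 0.86832 ≈ 8.5009 mm.
Long-edge AOV on the new format = 2·arctan(6.17 / (2 × 8.5009)) = 2·arctan(0.36290) ≈ 39.8921°.

39.892°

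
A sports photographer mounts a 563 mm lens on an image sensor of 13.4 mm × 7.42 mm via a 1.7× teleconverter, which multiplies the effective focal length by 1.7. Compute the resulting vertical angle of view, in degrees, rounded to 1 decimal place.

0.4°

Effective focal length f = 563 × 1.7 = 957.1 mm.
α = 2·arctan(7.42 / (2 × 957.1)) = 2·arctan(0.00388) ≈ 0.4442°.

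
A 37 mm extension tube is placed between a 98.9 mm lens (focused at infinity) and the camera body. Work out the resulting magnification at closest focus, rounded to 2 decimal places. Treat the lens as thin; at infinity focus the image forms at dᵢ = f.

The tube moves the image plane from f to f + e, so dᵢ = 98.9 + 37 = 135.9 mm. Focus is achieved when 1/f = 1/dₒ + 1/dᵢ, giving dₒ = 1/(1/f − 1/(f+e)).
Magnification m = dᵢ/dₒ = (f+e)·(1/f − 1/(f+e)) = e/f = 37/98.9 ≈ 0.3741.

0.37×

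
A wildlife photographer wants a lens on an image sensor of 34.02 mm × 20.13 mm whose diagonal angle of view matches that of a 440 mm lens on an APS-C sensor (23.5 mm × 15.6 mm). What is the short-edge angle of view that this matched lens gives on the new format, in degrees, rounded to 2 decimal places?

1.87°

Sensor diagonal = √(23.5² + 15.6²) = √795.6100 ≈ 28.2066 mm.
Sensor diagonal = √(34.02² + 20.13²) = √1562.5773 ≈ 39.5294 mm.
Equal diagonal AOV ⇒ f₂ = f₁ · 39.5294/28.2066 = 440 × 1.40143 ≈ 616.6281 mm.
Short-edge AOV on the new format = 2·arctan(20.13 / (2 × 616.6281)) = 2·arctan(0.01632) ≈ 1.8703°.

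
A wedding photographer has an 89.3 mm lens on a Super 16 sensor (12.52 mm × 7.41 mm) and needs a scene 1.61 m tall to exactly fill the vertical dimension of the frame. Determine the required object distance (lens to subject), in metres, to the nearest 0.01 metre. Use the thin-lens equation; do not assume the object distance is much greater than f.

W: 1.61 m = 1610 mm.
Magnification m = h/W = dᵢ/dₒ; combined with 1/f = 1/dₒ + 1/dᵢ this gives dₒ = f·(1 + W/h).
dₒ = 89.3 mm × (1 + 1610/7.41) = 89.3 × 218.2740 ≈ 19491.864 mm = 19.4919 m.

19.49 m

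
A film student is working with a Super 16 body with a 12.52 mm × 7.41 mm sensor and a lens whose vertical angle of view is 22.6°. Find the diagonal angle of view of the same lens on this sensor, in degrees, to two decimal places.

42.84°

From the vertical AOV: f = 7.41 / (2·tan(11.3°)) = 7.41 / 0.39964 ≈ 18.5417 mm.
Sensor diagonal = √(12.52² + 7.41²) = √211.6585 ≈ 14.5485 mm.
Diagonal AOV = 2·arctan(14.5485 / (2 × 18.5417)) = 2·arctan(0.39232) ≈ 42.8419°.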